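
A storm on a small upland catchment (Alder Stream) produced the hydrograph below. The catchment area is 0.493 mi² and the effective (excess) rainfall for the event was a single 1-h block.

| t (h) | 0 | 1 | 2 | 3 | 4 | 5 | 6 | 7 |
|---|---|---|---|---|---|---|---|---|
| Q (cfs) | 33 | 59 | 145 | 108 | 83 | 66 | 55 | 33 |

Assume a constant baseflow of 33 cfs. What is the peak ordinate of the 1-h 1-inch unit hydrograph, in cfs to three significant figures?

Direct runoff: 0.0, 26.0, 112.0, 75.0, 50.0, 33.0, 22.0, 0.0 cfs; ΣQ_DR = 318.0 cfs, peak = 112.0 cfs.
Runoff depth d = ΣQ_DR·Δt / A = 318.0 × 3600 / (0.493 mi²) = 0.9995 in.
The 1-inch UH is the DRH scaled by (1 in)/d, so U_p = 112.0 × 1/0.9995 = 112 cfs.

U_p ≈ 112 cfs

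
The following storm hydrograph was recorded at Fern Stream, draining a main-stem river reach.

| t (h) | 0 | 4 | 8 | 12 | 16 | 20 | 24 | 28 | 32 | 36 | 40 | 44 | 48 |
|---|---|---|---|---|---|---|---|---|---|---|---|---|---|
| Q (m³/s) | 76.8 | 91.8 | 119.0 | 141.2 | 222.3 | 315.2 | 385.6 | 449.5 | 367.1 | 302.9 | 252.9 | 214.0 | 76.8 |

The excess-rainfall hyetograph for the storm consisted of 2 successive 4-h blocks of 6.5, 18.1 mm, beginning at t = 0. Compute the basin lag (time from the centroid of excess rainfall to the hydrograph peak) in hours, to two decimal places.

Centroid of excess rainfall: t_c = Σ P_i·t̄_i / ΣP_i = 4.9431 h (block centres at 2, 6 h).
Hydrograph peak occurs at t = 28 h, so basin lag t_L = 28 − 4.9431 = 23.06 h.

t_L ≈ 23.06 h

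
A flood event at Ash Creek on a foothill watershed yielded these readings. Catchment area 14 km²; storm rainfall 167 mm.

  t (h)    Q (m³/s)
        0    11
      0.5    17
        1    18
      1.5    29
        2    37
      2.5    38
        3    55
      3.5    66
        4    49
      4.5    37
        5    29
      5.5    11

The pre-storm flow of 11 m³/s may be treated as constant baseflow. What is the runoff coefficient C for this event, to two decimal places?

ΣQ_DR = 265.0 m³/s; V = ΣQ_DR·Δt = 4.770 × 10^5 m³.
Runoff depth d = V / A = 34.07 mm.
C = d / P = 34.07 / 167 = 0.20.

C ≈ 0.20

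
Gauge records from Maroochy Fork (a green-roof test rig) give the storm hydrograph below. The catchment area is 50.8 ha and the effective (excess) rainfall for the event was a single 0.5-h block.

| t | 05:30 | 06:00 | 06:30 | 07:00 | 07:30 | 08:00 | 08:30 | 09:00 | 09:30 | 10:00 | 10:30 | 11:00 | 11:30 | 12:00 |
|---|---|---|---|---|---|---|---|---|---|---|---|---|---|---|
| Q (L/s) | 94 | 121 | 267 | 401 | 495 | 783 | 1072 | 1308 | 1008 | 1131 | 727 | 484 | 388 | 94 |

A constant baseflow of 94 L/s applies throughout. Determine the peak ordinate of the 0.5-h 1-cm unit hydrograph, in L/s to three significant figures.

Direct runoff: 0.0, 27.0, 173.0, 307.0, 401.0, 689.0, 978.0, 1214.0, 914.0, 1037.0, 633.0, 390.0, 294.0, 0.0 L/s; ΣQ_DR = 7057 L/s, peak = 1214.0 L/s.
Runoff depth d = ΣQ_DR·Δt / A = 7057 × 1800 / (50.8 ha) = 25.01 mm.
The 1-cm UH is the DRH scaled by (10 mm)/d, so U_p = 1214.0 × 10/25.01 = 486 L/s.

U_p ≈ 486 L/s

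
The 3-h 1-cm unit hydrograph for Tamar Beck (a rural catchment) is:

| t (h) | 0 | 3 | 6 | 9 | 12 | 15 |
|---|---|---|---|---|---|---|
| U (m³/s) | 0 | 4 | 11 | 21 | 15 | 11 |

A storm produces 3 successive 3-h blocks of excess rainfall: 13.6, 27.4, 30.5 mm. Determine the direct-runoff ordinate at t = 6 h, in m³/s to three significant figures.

Q ≈ 25.9 m³/s

By discrete convolution, Q_j = Σ (P_i / 10 mm) · U_{j−i}.
At t = 6 h (j=2): Q = (13.6/10)·11 + (27.4/10)·4 + (30.5/10)·0 = 25.9 m³/s.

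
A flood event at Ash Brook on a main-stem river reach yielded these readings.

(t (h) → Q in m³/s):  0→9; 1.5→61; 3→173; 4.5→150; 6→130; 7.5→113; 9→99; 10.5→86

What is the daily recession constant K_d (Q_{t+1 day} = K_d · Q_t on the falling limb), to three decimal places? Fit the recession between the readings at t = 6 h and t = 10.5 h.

Between t = 6 h and t = 10.5 h the flow falls from 130 to 86 m³/s over 3×1.5 h = 4.5 h.
Per-interval ratio K = (86/130)^(1/3) = 0.8713; K_d = K^(24/1.5) = 0.110.

K_d ≈ 0.110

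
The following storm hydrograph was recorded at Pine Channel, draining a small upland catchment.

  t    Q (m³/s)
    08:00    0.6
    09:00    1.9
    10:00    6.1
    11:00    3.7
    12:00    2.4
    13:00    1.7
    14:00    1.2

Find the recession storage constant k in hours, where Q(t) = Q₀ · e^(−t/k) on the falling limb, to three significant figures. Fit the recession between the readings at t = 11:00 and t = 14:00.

k ≈ 2.66 h

On the falling limb, Q drops from 3.7 to 1.2 m³/s between t = 11:00 and t = 14:00 (Δt = 3 h).
k = −Δt / ln(Q₂/Q₁) = −3 / ln(1.2/3.7) = 2.66 h.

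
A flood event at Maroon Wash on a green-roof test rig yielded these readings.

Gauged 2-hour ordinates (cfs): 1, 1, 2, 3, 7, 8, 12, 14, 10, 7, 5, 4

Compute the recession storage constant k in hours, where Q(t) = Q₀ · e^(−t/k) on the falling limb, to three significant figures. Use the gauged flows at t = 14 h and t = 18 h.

On the falling limb, Q drops from 14 to 7 cfs between t = 14 h and t = 18 h (Δt = 4 h).
k = −Δt / ln(Q₂/Q₁) = −4 / ln(7/14) = 5.77 h.

k ≈ 5.77 h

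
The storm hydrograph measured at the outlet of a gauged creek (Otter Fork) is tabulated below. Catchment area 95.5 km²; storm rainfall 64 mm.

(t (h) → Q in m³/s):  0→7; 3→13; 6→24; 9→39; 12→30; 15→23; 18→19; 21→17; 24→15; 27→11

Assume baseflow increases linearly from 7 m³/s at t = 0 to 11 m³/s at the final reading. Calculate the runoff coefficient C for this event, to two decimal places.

C ≈ 0.19

ΣQ_DR = 108.0 m³/s; V = ΣQ_DR·Δt = 1.166 × 10^6 m³.
Runoff depth d = V / A = 12.21 mm.
C = d / P = 12.21 / 64 = 0.19.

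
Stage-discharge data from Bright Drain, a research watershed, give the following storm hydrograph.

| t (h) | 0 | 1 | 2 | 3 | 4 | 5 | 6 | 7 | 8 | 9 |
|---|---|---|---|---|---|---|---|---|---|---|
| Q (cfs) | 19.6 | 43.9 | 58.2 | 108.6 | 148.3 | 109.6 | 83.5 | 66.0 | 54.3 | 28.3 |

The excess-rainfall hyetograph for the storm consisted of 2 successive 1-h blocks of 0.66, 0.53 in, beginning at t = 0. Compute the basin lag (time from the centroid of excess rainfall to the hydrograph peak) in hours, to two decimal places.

Centroid of excess rainfall: t_c = Σ P_i·t̄_i / ΣP_i = 0.9454 h (block centres at 0.5, 1.5 h).
Hydrograph peak occurs at t = 4 h, so basin lag t_L = 4 − 0.9454 = 3.05 h.

t_L ≈ 3.05 h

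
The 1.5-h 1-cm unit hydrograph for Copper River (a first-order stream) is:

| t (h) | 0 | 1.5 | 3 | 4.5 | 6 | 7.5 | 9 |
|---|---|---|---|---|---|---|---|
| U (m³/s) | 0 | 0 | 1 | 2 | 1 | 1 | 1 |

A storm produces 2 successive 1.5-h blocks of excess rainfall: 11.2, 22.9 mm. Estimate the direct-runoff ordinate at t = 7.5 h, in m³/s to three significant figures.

By discrete convolution, Q_j = Σ (P_i / 10 mm) · U_{j−i}.
At t = 7.5 h (j=5): Q = (11.2/10)·1 + (22.9/10)·1 = 3.41 m³/s.

Q ≈ 3.41 m³/s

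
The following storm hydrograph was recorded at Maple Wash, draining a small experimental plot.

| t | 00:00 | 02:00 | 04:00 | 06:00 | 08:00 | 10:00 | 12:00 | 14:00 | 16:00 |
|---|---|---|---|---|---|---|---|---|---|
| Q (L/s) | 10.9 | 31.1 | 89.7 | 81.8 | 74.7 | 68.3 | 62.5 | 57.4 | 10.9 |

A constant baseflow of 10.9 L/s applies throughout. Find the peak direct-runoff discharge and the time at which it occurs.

Subtracting baseflow gives direct-runoff ordinates: 0.0, 20.2, 78.8, 70.9, 63.8, 57.4, 51.6, 46.5, 0.0 L/s.
The maximum is 78.8 L/s, occurring at the reading for t = 04:00.

Q_p = 78.8 L/s at t = 04:00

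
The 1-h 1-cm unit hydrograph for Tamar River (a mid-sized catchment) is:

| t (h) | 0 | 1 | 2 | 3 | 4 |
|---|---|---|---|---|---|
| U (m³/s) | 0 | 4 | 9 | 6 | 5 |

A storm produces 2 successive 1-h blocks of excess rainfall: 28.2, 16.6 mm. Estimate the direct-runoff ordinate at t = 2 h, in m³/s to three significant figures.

Q ≈ 32.0 m³/s

By discrete convolution, Q_j = Σ (P_i / 10 mm) · U_{j−i}.
At t = 2 h (j=2): Q = (28.2/10)·9 + (16.6/10)·4 = 32.0 m³/s.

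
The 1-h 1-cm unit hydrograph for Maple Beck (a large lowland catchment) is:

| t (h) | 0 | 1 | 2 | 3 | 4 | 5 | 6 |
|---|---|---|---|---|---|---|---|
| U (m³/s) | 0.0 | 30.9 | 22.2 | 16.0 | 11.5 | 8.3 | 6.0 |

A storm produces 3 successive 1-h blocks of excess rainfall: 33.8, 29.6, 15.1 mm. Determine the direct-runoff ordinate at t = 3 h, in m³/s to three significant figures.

Q ≈ 166 m³/s

By discrete convolution, Q_j = Σ (P_i / 10 mm) · U_{j−i}.
At t = 3 h (j=3): Q = (33.8/10)·16.0 + (29.6/10)·22.2 + (15.1/10)·30.9 = 166 m³/s.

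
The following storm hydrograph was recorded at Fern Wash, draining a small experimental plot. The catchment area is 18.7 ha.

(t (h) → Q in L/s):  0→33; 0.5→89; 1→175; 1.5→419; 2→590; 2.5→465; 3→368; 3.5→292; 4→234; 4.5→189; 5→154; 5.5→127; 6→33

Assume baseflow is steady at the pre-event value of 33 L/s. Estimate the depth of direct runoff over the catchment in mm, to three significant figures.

Direct runoff: 0.0, 56.0, 142.0, 386.0, 557.0, 432.0, 335.0, 259.0, 201.0, 156.0, 121.0, 94.0, 0.0 L/s; ΣQ_DR = 2739 L/s.
V = ΣQ_DR · Δt = 2739 × 1800 s = 4.930 × 10^6 L.
Over A = 18.7 ha, depth = V / A = 26.4 mm.

d ≈ 26.4 mm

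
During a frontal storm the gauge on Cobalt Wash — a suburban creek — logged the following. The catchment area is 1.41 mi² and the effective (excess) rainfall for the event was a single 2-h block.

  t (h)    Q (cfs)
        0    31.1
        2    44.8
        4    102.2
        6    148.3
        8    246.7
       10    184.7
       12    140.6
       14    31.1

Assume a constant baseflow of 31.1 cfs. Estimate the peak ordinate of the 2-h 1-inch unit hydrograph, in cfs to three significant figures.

U_p ≈ 144 cfs

Direct runoff: 0.0, 13.7, 71.1, 117.2, 215.6, 153.6, 109.5, 0.0 cfs; ΣQ_DR = 680.7 cfs, peak = 215.6 cfs.
Runoff depth d = ΣQ_DR·Δt / A = 680.7 × 7200 / (1.41 mi²) = 1.496 in.
The 1-inch UH is the DRH scaled by (1 in)/d, so U_p = 215.6 × 1/1.496 = 144 cfs.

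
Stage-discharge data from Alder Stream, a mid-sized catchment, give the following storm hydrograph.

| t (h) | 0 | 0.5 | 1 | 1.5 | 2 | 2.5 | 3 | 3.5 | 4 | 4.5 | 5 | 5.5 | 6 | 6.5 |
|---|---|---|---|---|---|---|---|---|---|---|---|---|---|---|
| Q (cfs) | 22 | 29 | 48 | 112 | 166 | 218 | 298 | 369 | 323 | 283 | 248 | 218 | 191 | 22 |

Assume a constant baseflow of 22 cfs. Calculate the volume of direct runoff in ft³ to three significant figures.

Direct-runoff ordinates (Q − Q_b): 0.0, 7.0, 26.0, 90.0, 144.0, 196.0, 276.0, 347.0, 301.0, 261.0, 226.0, 196.0, 169.0, 0.0 cfs.
ΣQ_DR = 2239 cfs.
With Δt = 0.5 h = 1800 s, V = ΣQ_DR · Δt = 2239 × 1800 = 4.03 × 10^6 ft³.

V ≈ 4.03 × 10^6 ft³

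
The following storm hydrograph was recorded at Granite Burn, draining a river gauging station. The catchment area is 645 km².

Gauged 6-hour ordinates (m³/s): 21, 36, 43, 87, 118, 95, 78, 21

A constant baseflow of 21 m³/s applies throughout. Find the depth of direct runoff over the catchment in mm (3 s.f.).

Direct runoff: 0.0, 15.0, 22.0, 66.0, 97.0, 74.0, 57.0, 0.0 m³/s; ΣQ_DR = 331.0 m³/s.
V = ΣQ_DR · Δt = 331.0 × 21600 s = 7.150 × 10^6 m³.
Over A = 645 km², depth = V / A = 11.1 mm.

d ≈ 11.1 mm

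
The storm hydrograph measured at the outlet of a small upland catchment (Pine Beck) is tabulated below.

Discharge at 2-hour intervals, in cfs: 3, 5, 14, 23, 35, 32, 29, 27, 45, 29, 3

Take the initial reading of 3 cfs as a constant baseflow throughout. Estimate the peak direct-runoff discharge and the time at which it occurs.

Subtracting baseflow gives direct-runoff ordinates: 0.0, 2.0, 11.0, 20.0, 32.0, 29.0, 26.0, 24.0, 42.0, 26.0, 0.0 cfs.
The maximum is 42.0 cfs, occurring at the reading for t = 16 h.

Q_p = 42.0 cfs at t = 16 h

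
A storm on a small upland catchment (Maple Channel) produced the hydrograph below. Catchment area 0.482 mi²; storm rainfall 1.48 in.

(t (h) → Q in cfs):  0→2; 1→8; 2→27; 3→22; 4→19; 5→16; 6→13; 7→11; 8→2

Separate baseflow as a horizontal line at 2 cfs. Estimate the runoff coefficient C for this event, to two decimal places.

ΣQ_DR = 102.0 cfs; V = ΣQ_DR·Δt = 3.672 × 10^5 ft³.
Runoff depth d = V / A = 0.3279 in.
C = d / P = 0.3279 / 1.48 = 0.22.

C ≈ 0.22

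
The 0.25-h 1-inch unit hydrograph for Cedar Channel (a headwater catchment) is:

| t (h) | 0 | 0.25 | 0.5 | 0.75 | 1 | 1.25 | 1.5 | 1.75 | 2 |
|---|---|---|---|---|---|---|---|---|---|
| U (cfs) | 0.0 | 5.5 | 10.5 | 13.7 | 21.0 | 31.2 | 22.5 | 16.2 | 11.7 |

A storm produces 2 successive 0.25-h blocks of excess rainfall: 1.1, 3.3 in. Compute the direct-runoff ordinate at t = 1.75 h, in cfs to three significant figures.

By discrete convolution, Q_j = Σ (P_i / 1 in) · U_{j−i}.
At t = 1.75 h (j=7): Q = (1.1/1)·16.2 + (3.3/1)·22.5 = 92.1 cfs.

Q ≈ 92.1 cfs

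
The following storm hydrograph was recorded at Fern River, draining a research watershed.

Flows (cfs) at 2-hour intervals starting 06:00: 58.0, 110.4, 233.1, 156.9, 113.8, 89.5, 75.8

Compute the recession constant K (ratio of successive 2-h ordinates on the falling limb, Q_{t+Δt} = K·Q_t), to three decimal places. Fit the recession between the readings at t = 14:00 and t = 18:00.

K ≈ 0.816

Using the recession-limb readings at t = 14:00 and t = 18:00: Q falls from 113.8 to 75.8 cfs over 2 intervals.
K = (Q₂/Q₁)^(1/2) = (75.8/113.8)^(1/2) = 0.816.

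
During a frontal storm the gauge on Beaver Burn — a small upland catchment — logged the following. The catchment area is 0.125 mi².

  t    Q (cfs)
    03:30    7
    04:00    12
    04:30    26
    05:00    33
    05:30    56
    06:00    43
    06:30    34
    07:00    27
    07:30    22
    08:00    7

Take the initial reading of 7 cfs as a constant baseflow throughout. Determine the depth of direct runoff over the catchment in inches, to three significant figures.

d ≈ 1.22 in

Direct runoff: 0.0, 5.0, 19.0, 26.0, 49.0, 36.0, 27.0, 20.0, 15.0, 0.0 cfs; ΣQ_DR = 197.0 cfs.
V = ΣQ_DR · Δt = 197.0 × 1800 s = 3.546 × 10^5 ft³.
Over A = 0.125 mi², depth = V / A = 1.22 in.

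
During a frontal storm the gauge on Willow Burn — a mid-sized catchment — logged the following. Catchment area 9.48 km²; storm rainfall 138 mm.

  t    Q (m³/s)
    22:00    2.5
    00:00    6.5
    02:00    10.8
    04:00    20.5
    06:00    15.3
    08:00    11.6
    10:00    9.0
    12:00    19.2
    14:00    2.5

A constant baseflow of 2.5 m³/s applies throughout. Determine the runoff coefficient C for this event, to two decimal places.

C ≈ 0.41

ΣQ_DR = 75.40 m³/s; V = ΣQ_DR·Δt = 5.429 × 10^5 m³.
Runoff depth d = V / A = 57.27 mm.
C = d / P = 57.27 / 138 = 0.41.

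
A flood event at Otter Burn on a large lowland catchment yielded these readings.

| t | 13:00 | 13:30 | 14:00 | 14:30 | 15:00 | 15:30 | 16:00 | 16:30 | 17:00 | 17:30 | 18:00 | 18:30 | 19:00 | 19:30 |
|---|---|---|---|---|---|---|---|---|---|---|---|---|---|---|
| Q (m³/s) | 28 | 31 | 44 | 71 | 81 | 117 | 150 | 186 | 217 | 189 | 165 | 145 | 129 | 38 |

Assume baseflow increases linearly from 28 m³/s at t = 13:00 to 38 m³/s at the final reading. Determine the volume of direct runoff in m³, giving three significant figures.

V ≈ 2.03 × 10^6 m³

Direct-runoff ordinates (Q − Q_b): 0.00, 2.23, 14.46, 40.69, 49.92, 85.15, 117.38, 152.62, 182.85, 154.08, 129.31, 108.54, 91.77, 0.00 m³/s.
ΣQ_DR = 1129 m³/s.
With Δt = 0.5 h = 1800 s, V = ΣQ_DR · Δt = 1129 × 1800 = 2.03 × 10^6 m³.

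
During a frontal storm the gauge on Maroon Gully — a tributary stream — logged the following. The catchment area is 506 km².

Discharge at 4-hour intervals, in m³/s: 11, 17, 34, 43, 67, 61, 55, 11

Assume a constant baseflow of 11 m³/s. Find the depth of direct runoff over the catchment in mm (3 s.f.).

d ≈ 6.00 mm

Direct runoff: 0.0, 6.0, 23.0, 32.0, 56.0, 50.0, 44.0, 0.0 m³/s; ΣQ_DR = 211.0 m³/s.
V = ΣQ_DR · Δt = 211.0 × 14400 s = 3.038 × 10^6 m³.
Over A = 506 km², depth = V / A = 6.00 mm.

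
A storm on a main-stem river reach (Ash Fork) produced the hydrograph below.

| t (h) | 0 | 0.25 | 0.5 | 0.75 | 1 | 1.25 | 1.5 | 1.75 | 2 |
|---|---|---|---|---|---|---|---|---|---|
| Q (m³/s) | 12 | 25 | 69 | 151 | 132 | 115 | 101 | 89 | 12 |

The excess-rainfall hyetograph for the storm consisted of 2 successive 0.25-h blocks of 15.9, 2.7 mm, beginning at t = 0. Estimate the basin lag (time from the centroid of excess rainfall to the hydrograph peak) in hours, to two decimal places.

Centroid of excess rainfall: t_c = Σ P_i·t̄_i / ΣP_i = 0.1613 h (block centres at 0.125, 0.375 h).
Hydrograph peak occurs at t = 0.75 h, so basin lag t_L = 0.75 − 0.1613 = 0.59 h.

t_L ≈ 0.59 h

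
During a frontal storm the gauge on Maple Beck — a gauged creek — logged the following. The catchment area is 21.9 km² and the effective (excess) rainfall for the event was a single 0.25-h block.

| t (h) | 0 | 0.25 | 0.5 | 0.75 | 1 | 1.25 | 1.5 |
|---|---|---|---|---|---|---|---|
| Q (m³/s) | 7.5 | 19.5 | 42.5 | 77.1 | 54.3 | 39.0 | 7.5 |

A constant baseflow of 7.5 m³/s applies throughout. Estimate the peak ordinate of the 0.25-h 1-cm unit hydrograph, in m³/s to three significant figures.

Direct runoff: 0.0, 12.0, 35.0, 69.6, 46.8, 31.5, 0.0 m³/s; ΣQ_DR = 194.9 m³/s, peak = 69.6 m³/s.
Runoff depth d = ΣQ_DR·Δt / A = 194.9 × 900 / (21.9 km²) = 8.010 mm.
The 1-cm UH is the DRH scaled by (10 mm)/d, so U_p = 69.6 × 10/8.010 = 86.9 m³/s.

U_p ≈ 86.9 m³/s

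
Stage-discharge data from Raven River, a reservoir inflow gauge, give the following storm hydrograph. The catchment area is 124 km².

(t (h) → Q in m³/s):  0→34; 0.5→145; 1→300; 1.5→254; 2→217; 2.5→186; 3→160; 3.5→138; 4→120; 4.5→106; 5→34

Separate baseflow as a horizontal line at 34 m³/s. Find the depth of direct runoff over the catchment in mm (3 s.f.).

d ≈ 19.2 mm

Direct runoff: 0.0, 111.0, 266.0, 220.0, 183.0, 152.0, 126.0, 104.0, 86.0, 72.0, 0.0 m³/s; ΣQ_DR = 1320 m³/s.
V = ΣQ_DR · Δt = 1320 × 1800 s = 2.376 × 10^6 m³.
Over A = 124 km², depth = V / A = 19.2 mm.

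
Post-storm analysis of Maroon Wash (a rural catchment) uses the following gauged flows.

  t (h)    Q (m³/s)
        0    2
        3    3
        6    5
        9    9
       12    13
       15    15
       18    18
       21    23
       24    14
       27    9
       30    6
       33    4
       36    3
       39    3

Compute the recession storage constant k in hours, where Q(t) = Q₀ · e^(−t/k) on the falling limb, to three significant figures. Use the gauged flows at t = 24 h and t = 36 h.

k ≈ 7.79 h

On the falling limb, Q drops from 14 to 3 m³/s between t = 24 h and t = 36 h (Δt = 12 h).
k = −Δt / ln(Q₂/Q₁) = −12 / ln(3/14) = 7.79 h.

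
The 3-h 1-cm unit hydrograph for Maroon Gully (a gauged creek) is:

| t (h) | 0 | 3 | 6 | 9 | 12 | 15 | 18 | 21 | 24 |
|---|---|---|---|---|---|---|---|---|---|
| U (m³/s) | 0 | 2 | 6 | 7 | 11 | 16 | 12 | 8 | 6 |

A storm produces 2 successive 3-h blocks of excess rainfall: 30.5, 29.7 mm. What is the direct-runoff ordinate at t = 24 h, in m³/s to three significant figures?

By discrete convolution, Q_j = Σ (P_i / 10 mm) · U_{j−i}.
At t = 24 h (j=8): Q = (30.5/10)·6 + (29.7/10)·8 = 42.1 m³/s.

Q ≈ 42.1 m³/s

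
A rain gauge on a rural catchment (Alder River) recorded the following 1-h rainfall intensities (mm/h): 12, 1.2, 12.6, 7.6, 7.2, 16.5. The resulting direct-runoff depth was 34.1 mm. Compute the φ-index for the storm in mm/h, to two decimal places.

Only the 5 blocks with intensity above φ contribute runoff: 12, 12.6, 7.6, 7.2, 16.5 mm/h.
Σ(I−φ)·Δt = d  ⇒  (12+12.6+7.6+7.2+16.5 − 5φ)·1 = 34.1
φ = (55.90 − 34.1/1) / 5 = 4.36 mm/h.

φ ≈ 4.36 mm/h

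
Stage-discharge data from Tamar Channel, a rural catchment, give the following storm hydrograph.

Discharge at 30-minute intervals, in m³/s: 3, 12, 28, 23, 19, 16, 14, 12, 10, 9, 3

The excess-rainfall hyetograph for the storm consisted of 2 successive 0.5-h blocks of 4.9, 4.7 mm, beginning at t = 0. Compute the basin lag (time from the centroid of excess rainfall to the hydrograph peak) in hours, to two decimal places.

Centroid of excess rainfall: t_c = Σ P_i·t̄_i / ΣP_i = 0.4948 h (block centres at 0.25, 0.75 h).
Hydrograph peak occurs at t = 1 h, so basin lag t_L = 1 − 0.4948 = 0.51 h.

t_L ≈ 0.51 h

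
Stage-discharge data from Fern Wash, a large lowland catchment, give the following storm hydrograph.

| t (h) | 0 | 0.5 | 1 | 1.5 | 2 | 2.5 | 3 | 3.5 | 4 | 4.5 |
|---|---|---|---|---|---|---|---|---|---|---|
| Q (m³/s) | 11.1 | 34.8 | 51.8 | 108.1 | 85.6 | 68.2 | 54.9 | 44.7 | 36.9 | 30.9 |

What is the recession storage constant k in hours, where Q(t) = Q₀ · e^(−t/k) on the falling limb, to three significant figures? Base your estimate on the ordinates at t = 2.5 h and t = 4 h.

k ≈ 2.44 h

On the falling limb, Q drops from 68.2 to 36.9 m³/s between t = 2.5 h and t = 4 h (Δt = 1.5 h).
k = −Δt / ln(Q₂/Q₁) = −1.5 / ln(36.9/68.2) = 2.44 h.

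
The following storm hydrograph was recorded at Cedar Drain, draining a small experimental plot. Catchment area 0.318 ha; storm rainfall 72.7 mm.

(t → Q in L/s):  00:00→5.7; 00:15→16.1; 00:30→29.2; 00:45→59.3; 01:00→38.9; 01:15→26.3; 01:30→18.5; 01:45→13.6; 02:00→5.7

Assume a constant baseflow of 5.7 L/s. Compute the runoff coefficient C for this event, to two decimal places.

C ≈ 0.63

ΣQ_DR = 162.0 L/s; V = ΣQ_DR·Δt = 1.458 × 10^5 L.
Runoff depth d = V / A = 45.85 mm.
C = d / P = 45.85 / 72.7 = 0.63.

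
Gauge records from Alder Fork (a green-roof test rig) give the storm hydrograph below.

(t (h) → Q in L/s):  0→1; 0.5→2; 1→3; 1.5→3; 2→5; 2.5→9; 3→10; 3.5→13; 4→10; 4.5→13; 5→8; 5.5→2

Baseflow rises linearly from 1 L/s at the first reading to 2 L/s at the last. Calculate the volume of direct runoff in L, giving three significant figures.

V ≈ 1.10 × 10^5 L

Direct-runoff ordinates (Q − Q_b): 0.00, 0.91, 1.82, 1.73, 3.64, 7.55, 8.45, 11.36, 8.27, 11.18, 6.09, 0.00 L/s.
ΣQ_DR = 61.00 L/s.
With Δt = 0.5 h = 1800 s, V = ΣQ_DR · Δt = 61.00 × 1800 = 1.10 × 10^5 L.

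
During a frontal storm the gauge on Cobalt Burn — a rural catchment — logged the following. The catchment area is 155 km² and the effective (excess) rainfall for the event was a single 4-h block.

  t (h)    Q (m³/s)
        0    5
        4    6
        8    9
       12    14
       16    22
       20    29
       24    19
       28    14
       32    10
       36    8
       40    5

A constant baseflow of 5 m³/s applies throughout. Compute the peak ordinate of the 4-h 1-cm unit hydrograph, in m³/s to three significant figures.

U_p ≈ 30.0 m³/s

Direct runoff: 0.0, 1.0, 4.0, 9.0, 17.0, 24.0, 14.0, 9.0, 5.0, 3.0, 0.0 m³/s; ΣQ_DR = 86.00 m³/s, peak = 24.0 m³/s.
Runoff depth d = ΣQ_DR·Δt / A = 86.00 × 14400 / (155 km²) = 7.990 mm.
The 1-cm UH is the DRH scaled by (10 mm)/d, so U_p = 24.0 × 10/7.990 = 30.0 m³/s.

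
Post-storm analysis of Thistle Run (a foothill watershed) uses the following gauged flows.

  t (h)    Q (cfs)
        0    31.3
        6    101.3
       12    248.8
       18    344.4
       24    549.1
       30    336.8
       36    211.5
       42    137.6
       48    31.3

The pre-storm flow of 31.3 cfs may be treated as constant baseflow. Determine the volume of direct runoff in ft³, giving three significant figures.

Direct-runoff ordinates (Q − Q_b): 0.0, 70.0, 217.5, 313.1, 517.8, 305.5, 180.2, 106.3, 0.0 cfs.
ΣQ_DR = 1710 cfs.
With Δt = 6 h = 21600 s, V = ΣQ_DR · Δt = 1710 × 21600 = 3.69 × 10^7 ft³.

V ≈ 3.69 × 10^7 ft³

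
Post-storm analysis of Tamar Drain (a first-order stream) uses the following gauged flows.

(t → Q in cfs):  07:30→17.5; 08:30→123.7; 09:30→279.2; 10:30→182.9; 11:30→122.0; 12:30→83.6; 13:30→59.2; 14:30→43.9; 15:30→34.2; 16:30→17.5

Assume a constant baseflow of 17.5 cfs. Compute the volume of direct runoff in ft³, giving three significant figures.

V ≈ 2.84 × 10^6 ft³

Direct-runoff ordinates (Q − Q_b): 0.0, 106.2, 261.7, 165.4, 104.5, 66.1, 41.7, 26.4, 16.7, 0.0 cfs.
ΣQ_DR = 788.7 cfs.
With Δt = 1 h = 3600 s, V = ΣQ_DR · Δt = 788.7 × 3600 = 2.84 × 10^6 ft³.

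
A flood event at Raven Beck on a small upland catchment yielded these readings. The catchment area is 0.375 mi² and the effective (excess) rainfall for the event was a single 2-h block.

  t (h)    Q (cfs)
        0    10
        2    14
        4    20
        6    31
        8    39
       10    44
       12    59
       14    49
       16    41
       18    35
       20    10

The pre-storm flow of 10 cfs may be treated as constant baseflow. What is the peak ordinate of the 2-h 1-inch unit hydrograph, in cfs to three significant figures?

Direct runoff: 0.0, 4.0, 10.0, 21.0, 29.0, 34.0, 49.0, 39.0, 31.0, 25.0, 0.0 cfs; ΣQ_DR = 242.0 cfs, peak = 49.0 cfs.
Runoff depth d = ΣQ_DR·Δt / A = 242.0 × 7200 / (0.375 mi²) = 2.000 in.
The 1-inch UH is the DRH scaled by (1 in)/d, so U_p = 49.0 × 1/2.000 = 24.5 cfs.

U_p ≈ 24.5 cfs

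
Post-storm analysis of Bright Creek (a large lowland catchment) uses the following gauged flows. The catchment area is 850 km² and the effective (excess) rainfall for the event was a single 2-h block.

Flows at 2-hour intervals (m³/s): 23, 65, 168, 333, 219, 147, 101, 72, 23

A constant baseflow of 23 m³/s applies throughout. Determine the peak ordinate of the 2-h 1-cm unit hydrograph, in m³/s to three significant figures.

Direct runoff: 0.0, 42.0, 145.0, 310.0, 196.0, 124.0, 78.0, 49.0, 0.0 m³/s; ΣQ_DR = 944.0 m³/s, peak = 310.0 m³/s.
Runoff depth d = ΣQ_DR·Δt / A = 944.0 × 7200 / (850 km²) = 7.996 mm.
The 1-cm UH is the DRH scaled by (10 mm)/d, so U_p = 310.0 × 10/7.996 = 388 m³/s.

U_p ≈ 388 m³/s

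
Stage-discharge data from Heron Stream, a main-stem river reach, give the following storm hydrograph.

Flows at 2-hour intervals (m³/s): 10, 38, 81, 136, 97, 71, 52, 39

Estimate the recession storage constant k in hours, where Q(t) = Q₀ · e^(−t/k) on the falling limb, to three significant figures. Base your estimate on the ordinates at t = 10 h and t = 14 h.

k ≈ 6.68 h

On the falling limb, Q drops from 71 to 39 m³/s between t = 10 h and t = 14 h (Δt = 4 h).
k = −Δt / ln(Q₂/Q₁) = −4 / ln(39/71) = 6.68 h.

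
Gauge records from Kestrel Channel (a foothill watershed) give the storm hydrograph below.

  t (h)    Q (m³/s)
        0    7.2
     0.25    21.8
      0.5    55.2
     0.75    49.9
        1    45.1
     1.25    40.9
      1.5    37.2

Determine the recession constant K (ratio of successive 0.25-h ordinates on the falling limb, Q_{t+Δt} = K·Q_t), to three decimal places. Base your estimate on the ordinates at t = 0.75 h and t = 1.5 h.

K ≈ 0.907

Using the recession-limb readings at t = 0.75 h and t = 1.5 h: Q falls from 49.9 to 37.2 m³/s over 3 intervals.
K = (Q₂/Q₁)^(1/3) = (37.2/49.9)^(1/3) = 0.907.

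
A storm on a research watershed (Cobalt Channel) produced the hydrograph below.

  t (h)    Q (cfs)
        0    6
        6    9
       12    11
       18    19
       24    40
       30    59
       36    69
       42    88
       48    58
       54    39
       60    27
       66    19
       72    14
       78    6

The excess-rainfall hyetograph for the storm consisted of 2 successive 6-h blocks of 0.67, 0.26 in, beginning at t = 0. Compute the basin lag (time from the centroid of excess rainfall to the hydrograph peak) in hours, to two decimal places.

t_L ≈ 37.32 h

Centroid of excess rainfall: t_c = Σ P_i·t̄_i / ΣP_i = 4.6774 h (block centres at 3, 9 h).
Hydrograph peak occurs at t = 42 h, so basin lag t_L = 42 − 4.6774 = 37.32 h.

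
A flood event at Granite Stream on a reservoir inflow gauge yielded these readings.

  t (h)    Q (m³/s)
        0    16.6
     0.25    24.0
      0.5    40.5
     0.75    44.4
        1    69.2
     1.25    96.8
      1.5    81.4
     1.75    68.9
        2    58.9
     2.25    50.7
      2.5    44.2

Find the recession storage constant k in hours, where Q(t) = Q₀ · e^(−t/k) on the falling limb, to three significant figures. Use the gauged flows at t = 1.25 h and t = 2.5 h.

On the falling limb, Q drops from 96.8 to 44.2 m³/s between t = 1.25 h and t = 2.5 h (Δt = 1.25 h).
k = −Δt / ln(Q₂/Q₁) = −1.25 / ln(44.2/96.8) = 1.59 h.

k ≈ 1.59 h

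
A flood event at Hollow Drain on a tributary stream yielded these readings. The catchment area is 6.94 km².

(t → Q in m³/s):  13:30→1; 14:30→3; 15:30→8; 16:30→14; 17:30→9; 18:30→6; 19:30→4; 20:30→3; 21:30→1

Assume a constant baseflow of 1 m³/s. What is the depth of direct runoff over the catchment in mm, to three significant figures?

d ≈ 20.7 mm

Direct runoff: 0.0, 2.0, 7.0, 13.0, 8.0, 5.0, 3.0, 2.0, 0.0 m³/s; ΣQ_DR = 40.00 m³/s.
V = ΣQ_DR · Δt = 40.00 × 3600 s = 1.440 × 10^5 m³.
Over A = 6.94 km², depth = V / A = 20.7 mm.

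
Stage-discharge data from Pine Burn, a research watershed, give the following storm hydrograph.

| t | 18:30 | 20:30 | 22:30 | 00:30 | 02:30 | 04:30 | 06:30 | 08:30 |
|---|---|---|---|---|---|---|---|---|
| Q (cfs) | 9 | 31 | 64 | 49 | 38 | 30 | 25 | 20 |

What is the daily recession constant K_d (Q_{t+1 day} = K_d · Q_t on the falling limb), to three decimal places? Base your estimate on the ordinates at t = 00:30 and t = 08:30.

K_d ≈ 0.068

Between t = 00:30 and t = 08:30 the flow falls from 49 to 20 cfs over 4×2 h = 8 h.
Per-interval ratio K = (20/49)^(1/4) = 0.7993; K_d = K^(24/2) = 0.068.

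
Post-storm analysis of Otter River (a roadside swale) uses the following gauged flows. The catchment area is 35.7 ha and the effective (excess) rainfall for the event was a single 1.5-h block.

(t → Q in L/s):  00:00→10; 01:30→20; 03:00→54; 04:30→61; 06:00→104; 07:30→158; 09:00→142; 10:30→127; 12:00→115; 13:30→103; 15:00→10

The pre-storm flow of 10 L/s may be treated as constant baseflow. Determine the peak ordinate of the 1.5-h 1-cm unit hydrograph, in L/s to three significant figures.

Direct runoff: 0.0, 10.0, 44.0, 51.0, 94.0, 148.0, 132.0, 117.0, 105.0, 93.0, 0.0 L/s; ΣQ_DR = 794.0 L/s, peak = 148.0 L/s.
Runoff depth d = ΣQ_DR·Δt / A = 794.0 × 5400 / (35.7 ha) = 12.01 mm.
The 1-cm UH is the DRH scaled by (10 mm)/d, so U_p = 148.0 × 10/12.01 = 123 L/s.

U_p ≈ 123 L/s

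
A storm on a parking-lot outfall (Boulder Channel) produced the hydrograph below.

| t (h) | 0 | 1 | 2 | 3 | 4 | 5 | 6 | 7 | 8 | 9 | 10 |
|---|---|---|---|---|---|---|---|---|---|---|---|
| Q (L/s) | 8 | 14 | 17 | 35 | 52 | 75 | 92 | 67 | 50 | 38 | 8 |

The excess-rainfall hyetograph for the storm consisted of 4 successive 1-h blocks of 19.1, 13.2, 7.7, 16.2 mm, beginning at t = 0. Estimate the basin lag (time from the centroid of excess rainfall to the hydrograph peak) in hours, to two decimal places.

Centroid of excess rainfall: t_c = Σ P_i·t̄_i / ΣP_i = 1.8737 h (block centres at 0.5, 1.5, 2.5, 3.5 h).
Hydrograph peak occurs at t = 6 h, so basin lag t_L = 6 − 1.8737 = 4.13 h.

t_L ≈ 4.13 h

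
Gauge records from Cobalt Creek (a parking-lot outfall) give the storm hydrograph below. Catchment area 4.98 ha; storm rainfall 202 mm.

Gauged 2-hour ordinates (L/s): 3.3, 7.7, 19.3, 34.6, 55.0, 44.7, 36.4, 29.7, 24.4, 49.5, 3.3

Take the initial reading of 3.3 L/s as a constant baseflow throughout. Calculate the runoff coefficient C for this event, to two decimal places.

C ≈ 0.19

ΣQ_DR = 271.6 L/s; V = ΣQ_DR·Δt = 1.956 × 10^6 L.
Runoff depth d = V / A = 39.27 mm.
C = d / P = 39.27 / 202 = 0.19.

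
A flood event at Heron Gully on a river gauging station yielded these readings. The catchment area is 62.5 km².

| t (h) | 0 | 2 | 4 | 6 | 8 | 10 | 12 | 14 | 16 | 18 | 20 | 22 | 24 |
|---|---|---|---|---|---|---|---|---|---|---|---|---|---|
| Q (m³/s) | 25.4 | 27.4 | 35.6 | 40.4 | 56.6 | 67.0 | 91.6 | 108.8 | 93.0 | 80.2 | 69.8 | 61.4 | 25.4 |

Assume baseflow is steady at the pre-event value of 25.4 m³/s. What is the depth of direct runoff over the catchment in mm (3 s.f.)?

Direct runoff: 0.0, 2.0, 10.2, 15.0, 31.2, 41.6, 66.2, 83.4, 67.6, 54.8, 44.4, 36.0, 0.0 m³/s; ΣQ_DR = 452.4 m³/s.
V = ΣQ_DR · Δt = 452.4 × 7200 s = 3.257 × 10^6 m³.
Over A = 62.5 km², depth = V / A = 52.1 mm.

d ≈ 52.1 mm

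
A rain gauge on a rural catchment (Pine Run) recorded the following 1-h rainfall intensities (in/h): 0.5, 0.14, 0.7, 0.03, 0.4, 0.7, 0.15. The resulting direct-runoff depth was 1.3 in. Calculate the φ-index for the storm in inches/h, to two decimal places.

Only the 4 blocks with intensity above φ contribute runoff: 0.5, 0.7, 0.4, 0.7 in/h.
Σ(I−φ)·Δt = d  ⇒  (0.5+0.7+0.4+0.7 − 4φ)·1 = 1.3
φ = (2.300 − 1.3/1) / 4 = 0.25 in/h.

φ ≈ 0.25 in/h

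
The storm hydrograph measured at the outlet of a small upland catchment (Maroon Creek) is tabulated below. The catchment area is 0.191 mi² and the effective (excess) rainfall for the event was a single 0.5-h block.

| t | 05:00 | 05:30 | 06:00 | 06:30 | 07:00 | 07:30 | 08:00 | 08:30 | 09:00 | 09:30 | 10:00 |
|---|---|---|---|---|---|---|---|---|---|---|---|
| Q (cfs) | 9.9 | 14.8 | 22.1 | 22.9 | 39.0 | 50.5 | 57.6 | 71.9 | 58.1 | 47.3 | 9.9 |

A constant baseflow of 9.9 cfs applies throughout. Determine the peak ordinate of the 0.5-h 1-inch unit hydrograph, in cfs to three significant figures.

U_p ≈ 51.8 cfs

Direct runoff: 0.0, 4.9, 12.2, 13.0, 29.1, 40.6, 47.7, 62.0, 48.2, 37.4, 0.0 cfs; ΣQ_DR = 295.1 cfs, peak = 62.0 cfs.
Runoff depth d = ΣQ_DR·Δt / A = 295.1 × 1800 / (0.191 mi²) = 1.197 in.
The 1-inch UH is the DRH scaled by (1 in)/d, so U_p = 62.0 × 1/1.197 = 51.8 cfs.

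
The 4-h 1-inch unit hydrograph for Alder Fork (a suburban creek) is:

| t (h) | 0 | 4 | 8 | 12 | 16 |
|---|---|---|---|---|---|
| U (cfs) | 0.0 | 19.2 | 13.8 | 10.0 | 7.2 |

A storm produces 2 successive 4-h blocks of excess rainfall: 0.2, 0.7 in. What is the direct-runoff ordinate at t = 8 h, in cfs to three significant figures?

Q ≈ 16.2 cfs

By discrete convolution, Q_j = Σ (P_i / 1 in) · U_{j−i}.
At t = 8 h (j=2): Q = (0.2/1)·13.8 + (0.7/1)·19.2 = 16.2 cfs.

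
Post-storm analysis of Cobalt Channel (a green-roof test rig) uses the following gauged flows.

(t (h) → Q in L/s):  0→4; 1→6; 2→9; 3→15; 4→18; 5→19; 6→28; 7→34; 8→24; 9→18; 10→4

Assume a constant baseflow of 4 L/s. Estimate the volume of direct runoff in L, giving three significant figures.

V ≈ 4.86 × 10^5 L

Direct-runoff ordinates (Q − Q_b): 0.0, 2.0, 5.0, 11.0, 14.0, 15.0, 24.0, 30.0, 20.0, 14.0, 0.0 L/s.
ΣQ_DR = 135.0 L/s.
With Δt = 1 h = 3600 s, V = ΣQ_DR · Δt = 135.0 × 3600 = 4.86 × 10^5 L.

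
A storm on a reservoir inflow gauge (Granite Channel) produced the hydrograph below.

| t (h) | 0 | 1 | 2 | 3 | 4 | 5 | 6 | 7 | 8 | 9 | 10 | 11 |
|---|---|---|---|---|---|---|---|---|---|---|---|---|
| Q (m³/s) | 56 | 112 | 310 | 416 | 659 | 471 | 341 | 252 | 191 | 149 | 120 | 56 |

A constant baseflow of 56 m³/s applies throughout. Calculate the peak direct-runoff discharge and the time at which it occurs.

Subtracting baseflow gives direct-runoff ordinates: 0.0, 56.0, 254.0, 360.0, 603.0, 415.0, 285.0, 196.0, 135.0, 93.0, 64.0, 0.0 m³/s.
The maximum is 603.0 m³/s, occurring at the reading for t = 4 h.

Q_p = 603.0 m³/s at t = 4 h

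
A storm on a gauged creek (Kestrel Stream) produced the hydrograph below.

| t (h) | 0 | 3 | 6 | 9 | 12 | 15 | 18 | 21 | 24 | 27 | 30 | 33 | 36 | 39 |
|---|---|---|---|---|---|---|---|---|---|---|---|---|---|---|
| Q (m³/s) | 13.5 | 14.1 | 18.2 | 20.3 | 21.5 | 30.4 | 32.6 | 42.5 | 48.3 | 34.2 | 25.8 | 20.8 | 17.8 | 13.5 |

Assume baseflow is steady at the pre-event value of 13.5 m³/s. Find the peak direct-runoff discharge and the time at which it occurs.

Subtracting baseflow gives direct-runoff ordinates: 0.0, 0.6, 4.7, 6.8, 8.0, 16.9, 19.1, 29.0, 34.8, 20.7, 12.3, 7.3, 4.3, 0.0 m³/s.
The maximum is 34.8 m³/s, occurring at the reading for t = 24 h.

Q_p = 34.8 m³/s at t = 24 h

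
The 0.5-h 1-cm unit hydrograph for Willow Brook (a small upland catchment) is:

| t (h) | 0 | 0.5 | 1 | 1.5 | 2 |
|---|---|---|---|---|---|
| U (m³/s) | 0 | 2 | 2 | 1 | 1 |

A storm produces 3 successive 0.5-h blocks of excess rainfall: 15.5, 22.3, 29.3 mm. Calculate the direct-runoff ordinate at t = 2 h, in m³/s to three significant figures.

By discrete convolution, Q_j = Σ (P_i / 10 mm) · U_{j−i}.
At t = 2 h (j=4): Q = (15.5/10)·1 + (22.3/10)·1 + (29.3/10)·2 = 9.64 m³/s.

Q ≈ 9.64 m³/s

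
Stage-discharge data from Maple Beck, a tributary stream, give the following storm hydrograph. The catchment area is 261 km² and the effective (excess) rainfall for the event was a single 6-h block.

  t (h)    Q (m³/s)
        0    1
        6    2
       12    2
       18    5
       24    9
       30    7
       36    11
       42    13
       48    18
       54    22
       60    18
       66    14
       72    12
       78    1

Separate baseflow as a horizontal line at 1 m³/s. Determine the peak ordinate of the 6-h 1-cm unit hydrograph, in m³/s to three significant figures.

Direct runoff: 0.0, 1.0, 1.0, 4.0, 8.0, 6.0, 10.0, 12.0, 17.0, 21.0, 17.0, 13.0, 11.0, 0.0 m³/s; ΣQ_DR = 121.0 m³/s, peak = 21.0 m³/s.
Runoff depth d = ΣQ_DR·Δt / A = 121.0 × 21600 / (261 km²) = 10.01 mm.
The 1-cm UH is the DRH scaled by (10 mm)/d, so U_p = 21.0 × 10/10.01 = 21.0 m³/s.

U_p ≈ 21.0 m³/s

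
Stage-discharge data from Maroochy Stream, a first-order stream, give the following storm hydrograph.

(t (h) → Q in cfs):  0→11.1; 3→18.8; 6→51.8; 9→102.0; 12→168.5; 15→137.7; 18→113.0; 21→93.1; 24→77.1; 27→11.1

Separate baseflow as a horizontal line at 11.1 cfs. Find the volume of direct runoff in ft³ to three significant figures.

Direct-runoff ordinates (Q − Q_b): 0.0, 7.7, 40.7, 90.9, 157.4, 126.6, 101.9, 82.0, 66.0, 0.0 cfs.
ΣQ_DR = 673.2 cfs.
With Δt = 3 h = 10800 s, V = ΣQ_DR · Δt = 673.2 × 10800 = 7.27 × 10^6 ft³.

V ≈ 7.27 × 10^6 ft³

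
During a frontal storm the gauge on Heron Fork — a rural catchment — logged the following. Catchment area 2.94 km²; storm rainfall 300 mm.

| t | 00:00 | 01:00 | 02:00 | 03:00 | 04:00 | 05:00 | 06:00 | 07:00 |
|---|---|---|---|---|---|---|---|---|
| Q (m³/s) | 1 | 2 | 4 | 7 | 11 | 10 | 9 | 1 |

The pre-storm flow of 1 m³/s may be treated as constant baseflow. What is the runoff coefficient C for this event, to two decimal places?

C ≈ 0.15

ΣQ_DR = 37.00 m³/s; V = ΣQ_DR·Δt = 1.332 × 10^5 m³.
Runoff depth d = V / A = 45.31 mm.
C = d / P = 45.31 / 300 = 0.15.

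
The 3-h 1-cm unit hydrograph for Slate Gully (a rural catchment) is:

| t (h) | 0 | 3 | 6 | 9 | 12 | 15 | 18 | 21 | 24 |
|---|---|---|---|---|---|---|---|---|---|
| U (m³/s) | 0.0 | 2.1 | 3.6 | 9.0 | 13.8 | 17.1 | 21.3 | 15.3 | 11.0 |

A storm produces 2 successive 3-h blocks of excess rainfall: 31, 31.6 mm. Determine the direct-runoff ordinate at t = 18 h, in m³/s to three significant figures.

By discrete convolution, Q_j = Σ (P_i / 10 mm) · U_{j−i}.
At t = 18 h (j=6): Q = (31/10)·21.3 + (31.6/10)·17.1 = 120 m³/s.

Q ≈ 120 m³/s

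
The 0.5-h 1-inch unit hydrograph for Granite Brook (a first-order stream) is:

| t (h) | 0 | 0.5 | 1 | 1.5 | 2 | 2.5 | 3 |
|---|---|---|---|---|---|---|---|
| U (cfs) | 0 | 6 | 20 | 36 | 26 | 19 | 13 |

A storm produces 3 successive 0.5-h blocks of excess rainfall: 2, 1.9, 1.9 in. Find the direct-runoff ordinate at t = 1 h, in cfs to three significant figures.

By discrete convolution, Q_j = Σ (P_i / 1 in) · U_{j−i}.
At t = 1 h (j=2): Q = (2/1)·20 + (1.9/1)·6 + (1.9/1)·0 = 51.4 cfs.

Q ≈ 51.4 cfs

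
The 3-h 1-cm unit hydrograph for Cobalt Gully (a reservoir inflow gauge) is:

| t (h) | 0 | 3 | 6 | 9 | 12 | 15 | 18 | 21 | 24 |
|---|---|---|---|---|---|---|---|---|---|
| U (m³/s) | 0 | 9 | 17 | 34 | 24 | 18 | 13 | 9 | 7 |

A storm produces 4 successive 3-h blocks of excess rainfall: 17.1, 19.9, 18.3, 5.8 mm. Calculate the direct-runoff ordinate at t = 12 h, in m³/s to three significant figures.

Q ≈ 145 m³/s

By discrete convolution, Q_j = Σ (P_i / 10 mm) · U_{j−i}.
At t = 12 h (j=4): Q = (17.1/10)·24 + (19.9/10)·34 + (18.3/10)·17 + (5.8/10)·9 = 145 m³/s.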